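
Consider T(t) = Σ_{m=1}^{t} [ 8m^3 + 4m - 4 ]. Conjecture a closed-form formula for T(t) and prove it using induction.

We claim T(t) = 2t(t^3 + 2t^2 + 2t - 1) for all t ≥ 1.
Base case (t = 1): T(1) = 8, and the closed form gives 8. They agree.
For the inductive step, assume it holds for an arbitrary m ≥ 1, so T(m) = 2m(m^3 + 2m^2 + 2m - 1).
Then T(m+1) = T(m) + (4m + 8(m + 1)^3) = (2m(m^3 + 2m^2 + 2m - 1)) + (4m + 8(m + 1)^3).
Simplifying, T(m+1) = 2(m + 1)(m^3 + 5m^2 + 9m + 4) = 2(m+1)((m+1)^3 + 2(m+1)^2 + 2(m+1) - 1),
which is the closed form with t = m+1.
This completes the induction.

T(t) = 2t(t^3 + 2t^2 + 2t - 1)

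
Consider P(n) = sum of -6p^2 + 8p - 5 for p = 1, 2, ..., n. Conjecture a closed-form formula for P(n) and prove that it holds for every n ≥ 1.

We claim P(n) = -n(2n^2 - n + 2) for all n ≥ 1.
Base step (n = 1): P(1) = -3, and the closed form gives -3. They agree.
Inductive step: assume the claim holds for n = p, so P(p) = p(-2p^2 + p - 2).
Then P(p+1) = P(p) + (8p - 6(p + 1)^2 + 3) = (p(-2p^2 + p - 2)) + (8p - 6(p + 1)^2 + 3).
Simplifying, P(p+1) = -(p + 1)(2p^2 + 3p + 3) = -(p+1)(2(p+1)^2 - (p+1) + 2),
which is the closed form with n = p+1.
This completes the induction.

P(n) = -n(2n^2 - n + 2)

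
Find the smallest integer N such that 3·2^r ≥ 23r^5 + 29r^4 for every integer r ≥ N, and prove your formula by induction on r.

At r = 26: 201326592 < 286523952, so the inequality fails and N ≥ 27. We prove 3·2^r ≥ 23r^5 + 29r^4 for all r ≥ 27.
Base case (r = 27): 3·2^r = 402653184 and 23r^5 + 29r^4 = 345436650, so 402653184 ≥ 345436650.
Inductive step: suppose the statement holds for some i ≥ 27, so 3·2^i ≥ 23i^5 + 29i^4.
Then 3·2^(i + 1) = 2·(3·2^i) ≥ 2·(23i^5 + 29i^4).
Also, for i ≥ 27 we have 2·(23i^5 + 29i^4) ≥ 23(i+1)^5 + 29(i+1)^4, since 2·(23i^5 + 29i^4) − (23(i+1)^5 + 29(i+1)^4) = 23i^5 - 86i^4 - 346i^3 - 404i^2 - 231i - 52, which is nonnegative for all i ≥ 27.
Combining, 3·2^(i + 1) ≥ 23(i+1)^5 + 29(i+1)^4.
This completes the induction.
Hence the smallest such N is 27.

N = 27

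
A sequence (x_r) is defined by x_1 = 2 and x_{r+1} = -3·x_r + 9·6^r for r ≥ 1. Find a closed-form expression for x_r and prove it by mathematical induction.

x_r = -4(-3)^(r - 1) + 6^r

Computing the first terms: x_1 = 2, x_2 = 48, x_3 = 180. This suggests x_r = -4(-3)^(r - 1) + 6^r.
When r = 1: the formula gives 2 = 2 = x_1.
Inductive step: assume the claim holds for r = k, so x_k = -4(-3)^(k - 1) + 6^k.
Then x_{k+1} = -3·x_k + 9·6^k = -3·(-4(-3)^(k - 1) + 6^k) + 9·6^k = -4(-3)^k + 6^(k + 1) = -4(-3)^((k+1) - 1) + 6^(k+1),
which is the claimed formula at r = k+1.
By induction, the statement is established for all r ≥ 1.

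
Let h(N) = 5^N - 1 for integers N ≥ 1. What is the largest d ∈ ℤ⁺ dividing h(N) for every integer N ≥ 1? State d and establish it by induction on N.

Computing the first values: h(1) = 4 and h(2) = 24; gcd(4, 24) = 4, so d ≤ 4.
We prove 4 | 5^N - 1 for all N ≥ 1 by induction on N.
When N = 1: h(1) = 4 = 4·(1), so 4 | h(1).
Inductive step: suppose the statement holds for some r ≥ 1, i.e. 4 | h(r). Then
5^{r+1} − 1^{r+1} = 5·5^r − 1·1^r = 5·(5^r − 1^r) + (4)·1^r. The first term is divisible by 4 by the inductive hypothesis, and the second term (4)·1^r is divisible by 4 since 4 | 4. Hence 4 | h(r+1).
By the principle of mathematical induction, the result holds for all N ≥ 1.
Therefore the largest such d is 4.

d = 4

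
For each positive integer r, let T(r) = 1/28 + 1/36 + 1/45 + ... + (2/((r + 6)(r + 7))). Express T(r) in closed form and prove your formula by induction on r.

We claim T(r) = 2r/(7(r + 7)) for all r ≥ 1.
When r = 1: T(1) = 1/28, and the closed form gives 1/28. They agree.
Suppose the result is true for r = p, so T(p) = 2p/(7(p + 7)).
Then T(p+1) = T(p) + (2/((p + 7)(p + 8))) = (2p/(7(p + 7))) + (2/((p + 7)(p + 8))).
Simplifying, T(p+1) = 2(p + 1)/(7(p + 8)) = 2(p+1)/(7((p+1) + 7)),
which is the closed form with r = p+1.
This completes the induction.

T(r) = 2r/(7(r + 7))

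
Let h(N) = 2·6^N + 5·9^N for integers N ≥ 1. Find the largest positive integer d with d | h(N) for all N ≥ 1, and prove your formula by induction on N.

Computing the first values: h(1) = 57 and h(2) = 477; gcd(57, 477) = 3, so d ≤ 3.
We prove 3 | 2·6^N + 5·9^N for all N ≥ 1 by induction on N.
When N = 1: h(1) = 57 = 3·(19), so 3 | h(1).
Suppose the result is true for N = j, i.e. 3 | h(j). Then
h(j+1) − 9·h(j) = (2·6^(j+1) + 5·9^(j+1)) − 9·(2·6^j + 5·9^j) = (2)·6^j·(6 − 9) = (-6)·6^j. Since 3 | h(j) by the inductive hypothesis, 3 | 9·h(j); and 3 | -6 since -6 = 3·-2. Therefore 3 | h(j+1).
Hence, by induction on N, the claim holds for every N ≥ 1.
Therefore the largest such d is 3.

d = 3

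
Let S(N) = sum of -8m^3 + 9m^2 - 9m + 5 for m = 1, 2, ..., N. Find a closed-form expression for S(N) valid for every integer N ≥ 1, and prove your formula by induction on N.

We claim S(N) = -N(2N^3 + N^2 + 2N - 2) for all N ≥ 1.
Base case (N = 1): S(1) = -3, and the closed form gives -3. They agree.
For the inductive step, assume it holds for an arbitrary m ≥ 1, so S(m) = m(-2m^3 - m^2 - 2m + 2).
Then S(m+1) = S(m) + (-8m^3 - 15m^2 - 15m - 3) = (m(-2m^3 - m^2 - 2m + 2)) + (-8m^3 - 15m^2 - 15m - 3).
Simplifying, S(m+1) = -(m + 1)(2m^3 + 7m^2 + 10m + 3) = -(m+1)(2(m+1)^3 + (m+1)^2 + 2(m+1) - 2),
which is the closed form with N = m+1.
Hence, by induction on N, the claim holds for every N ≥ 1.

S(N) = -N(2N^3 + N^2 + 2N - 2)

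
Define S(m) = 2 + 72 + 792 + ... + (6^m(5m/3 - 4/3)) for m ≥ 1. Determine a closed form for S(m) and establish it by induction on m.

We claim S(m) = 2·6^m(m - 1) + 2 for all m ≥ 1.
Base case (m = 1): S(1) = 2, and the closed form gives 2. They agree.
For the inductive step, assume it holds for an arbitrary p ≥ 1, so S(p) = 2·6^p(p - 1) + 2.
Then S(p+1) = S(p) + (6^p(10p + 2)) = (2·6^p(p - 1) + 2) + (6^p(10p + 2)).
Simplifying, S(p+1) = 12·6^p·p + 2 = 2·6^(p+1)((p+1) - 1) + 2,
which is the closed form with m = p+1.
By induction, the statement is established for all m ≥ 1.

S(m) = 2·6^m(m - 1) + 2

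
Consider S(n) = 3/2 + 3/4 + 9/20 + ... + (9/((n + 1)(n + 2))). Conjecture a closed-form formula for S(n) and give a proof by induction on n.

S(n) = 9n/(2(n + 2))

We claim S(n) = 9n/(2(n + 2)) for all n ≥ 1.
Base case (n = 1): S(1) = 3/2, and the closed form gives 3/2. They agree.
Inductive step: assume the claim holds for n = m, so S(m) = 9m/(2(m + 2)).
Then S(m+1) = S(m) + (9/((m + 2)(m + 3))) = (9m/(2(m + 2))) + (9/((m + 2)(m + 3))).
Simplifying, S(m+1) = 9(m + 1)/(2(m + 3)) = 9(m+1)/(2((m+1) + 2)),
which is the closed form with n = m+1.
Hence, by induction on n, the claim holds for every n ≥ 1.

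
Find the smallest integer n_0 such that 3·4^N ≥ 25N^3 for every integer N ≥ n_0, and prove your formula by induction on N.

n_0 = 6

At N = 5: 3072 < 3125, so the inequality fails and n_0 ≥ 6. We prove 3·4^N ≥ 25N^3 for all N ≥ 6.
Base case (N = 6): 3·4^N = 12288 and 25N^3 = 5400, so 12288 ≥ 5400.
Inductive step: suppose the statement holds for some p ≥ 6, so 3·4^p ≥ 25p^3.
Then 3·4^(p + 1) = 4·(3·4^p) ≥ 4·(25p^3).
Also, for p ≥ 6 we have 4·(25p^3) ≥ 25(p+1)^3, since 4 ≥ (1 + 1/p)^3 for all p ≥ 6.
Combining, 3·4^(p + 1) ≥ 25(p+1)^3.
By the principle of mathematical induction, the result holds for all N ≥ 6.
Hence the smallest such n_0 is 6.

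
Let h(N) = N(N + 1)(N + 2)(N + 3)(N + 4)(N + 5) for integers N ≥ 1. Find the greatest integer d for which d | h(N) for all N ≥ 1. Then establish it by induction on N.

Computing the first values: h(1) = 720 and h(2) = 5040; gcd(720, 5040) = 720, so d ≤ 720.
We prove 720 | N(N + 1)(N + 2)(N + 3)(N + 4)(N + 5) for all N ≥ 1 by induction on N.
For the base case N = 1: h(1) = 720 = 720·(1), so 720 | h(1).
Inductive step: suppose the statement holds for some m ≥ 1, i.e. 720 | h(m). Then
h(m+1) − h(m) = (m+1)·(m+2)·(m+3)·(m+4)·(m+5)·(m+6) − m·(m+1)·(m+2)·(m+3)·(m+4)·(m+5) = (m+1)·(m+2)·(m+3)·(m+4)·(m+5)·[(m+6) − m] = 6·(m+1)·(m+2)·(m+3)·(m+4)·(m+5). The product of 5 consecutive integers is divisible by (5)! = 120, so h(m+1) − h(m) is divisible by 6·120 = 720. By the inductive hypothesis 720 | h(m), hence 720 | h(m+1).
By the principle of mathematical induction, the result holds for all N ≥ 1.
Therefore the largest such d is 720.

d = 720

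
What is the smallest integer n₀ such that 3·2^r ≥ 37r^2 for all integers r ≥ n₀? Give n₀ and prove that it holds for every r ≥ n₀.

At r = 10: 3072 < 3700, so the inequality fails and n₀ ≥ 11. We prove 3·2^r ≥ 37r^2 for all r ≥ 11.
When r = 11: 3·2^r = 6144 and 37r^2 = 4477, so 6144 ≥ 4477.
Inductive step: assume the claim holds for r = k, so 3·2^k ≥ 37k^2.
Then 3·2^(k + 1) = 2·(3·2^k) ≥ 2·(37k^2).
Also, for k ≥ 11 we have 2·(37k^2) ≥ 37(k+1)^2, since 2 ≥ (1 + 1/k)^2 for all k ≥ 11.
Combining, 3·2^(k + 1) ≥ 37(k+1)^2.
This completes the induction.
Hence the smallest such n₀ is 11.

n₀ = 11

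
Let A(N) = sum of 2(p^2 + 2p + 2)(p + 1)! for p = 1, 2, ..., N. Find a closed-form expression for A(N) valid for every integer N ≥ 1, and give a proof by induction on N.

We claim A(N) = (2N + 2)(N + 2)! - 4 for all N ≥ 1.
Base case (N = 1): A(1) = 20, and the closed form gives 20. They agree.
Inductive step: assume the claim holds for N = p, so A(p) = (2p + 2)(p + 2)! - 4.
Then A(p+1) = A(p) + (2(p^2 + 4p + 5)(p + 2)!) = ((2p + 2)(p + 2)! - 4) + (2(p^2 + 4p + 5)(p + 2)!).
Simplifying, A(p+1) = (2(p+1) + 2)((p+1) + 2)! - 4,
which is the closed form with N = p+1.
Hence, by induction on N, the claim holds for every N ≥ 1.

A(N) = (2N + 2)(N + 2)! - 4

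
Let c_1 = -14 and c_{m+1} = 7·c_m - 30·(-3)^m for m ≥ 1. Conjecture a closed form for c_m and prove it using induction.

c_m = -(-3)^(m + 1) - 5·7^(m - 1)

Computing the first terms: c_1 = -14, c_2 = -8, c_3 = -326. This suggests c_m = -(-3)^(m + 1) - 5·7^(m - 1).
Base step (m = 1): the formula gives -14 = -14 = c_1.
Inductive step: assume the claim holds for m = p, so c_p = -(-3)^(p + 1) - 5·7^(p - 1).
Then c_{p+1} = 7·c_p - 30·(-3)^p = 7·(-(-3)^(p + 1) - 5·7^(p - 1)) - 30·(-3)^p = -(-3)^(p + 2) - 5·7^p = -(-3)^((p+1) + 1) - 5·7^((p+1) - 1),
which is the claimed formula at m = p+1.
This completes the induction.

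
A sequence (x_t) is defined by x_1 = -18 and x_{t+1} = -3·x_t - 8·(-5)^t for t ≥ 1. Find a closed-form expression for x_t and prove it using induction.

x_t = 2(-3)^(t - 1) + 4(-5)^t

Computing the first terms: x_1 = -18, x_2 = 94, x_3 = -482. This suggests x_t = 2(-3)^(t - 1) + 4(-5)^t.
Base case (t = 1): the formula gives -18 = -18 = x_1.
For the inductive step, assume it holds for an arbitrary j ≥ 1, so x_j = 2(-3)^(j - 1) + 4(-5)^j.
Then x_{j+1} = -3·x_j - 8·(-5)^j = -3·(2(-3)^(j - 1) + 4(-5)^j) - 8·(-5)^j = 2(-3)^j + 4(-5)^(j + 1) = 2(-3)^((j+1) - 1) + 4(-5)^(j+1),
which is the claimed formula at t = j+1.
This completes the induction.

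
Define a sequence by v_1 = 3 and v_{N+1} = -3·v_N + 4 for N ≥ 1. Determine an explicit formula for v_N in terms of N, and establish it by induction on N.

Computing the first terms: v_1 = 3, v_2 = -5, v_3 = 19. This suggests v_N = 2(-3)^(N - 1) + 1.
Base case (N = 1): the formula gives 3 = 3 = v_1.
Inductive step: suppose the statement holds for some p ≥ 1, so v_p = 2(-3)^(p - 1) + 1.
Then v_{p+1} = -3·v_p + 4 = -3·(2(-3)^(p - 1) + 1) + 4 = 2(-3)^p + 1 = 2(-3)^((p+1) - 1) + 1,
which is the claimed formula at N = p+1.
By induction, the statement is established for all N ≥ 1.

v_N = 2(-3)^(N - 1) + 1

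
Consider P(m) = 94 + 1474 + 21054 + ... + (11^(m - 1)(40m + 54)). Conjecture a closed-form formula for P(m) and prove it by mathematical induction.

P(m) = 11^m(4m + 5) - 5

We claim P(m) = 11^m(4m + 5) - 5 for all m ≥ 1.
Base step (m = 1): P(1) = 94, and the closed form gives 94. They agree.
Inductive step: suppose the statement holds for some p ≥ 1, so P(p) = 11^p(4p + 5) - 5.
Then P(p+1) = P(p) + (11^p(40p + 94)) = (11^p(4p + 5) - 5) + (11^p(40p + 94)).
Simplifying, P(p+1) = 44·11^p·p + 99·11^p - 5 = 11^(p+1)(4(p+1) + 5) - 5,
which is the closed form with m = p+1.
Hence, by induction on m, the claim holds for every m ≥ 1.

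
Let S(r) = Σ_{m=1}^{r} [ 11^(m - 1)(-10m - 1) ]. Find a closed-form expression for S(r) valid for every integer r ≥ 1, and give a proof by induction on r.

S(r) = -11^r·r

We claim S(r) = -11^r·r for all r ≥ 1.
Base case (r = 1): S(1) = -11, and the closed form gives -11. They agree.
Suppose the result is true for r = m, so S(m) = -11^m·m.
Then S(m+1) = S(m) + (11^m(-10m - 11)) = (-11^m·m) + (11^m(-10m - 11)).
Simplifying, S(m+1) = 11^(m + 1)(-m - 1) = -11^(m+1)·(m+1),
which is the closed form with r = m+1.
By induction, the statement is established for all r ≥ 1.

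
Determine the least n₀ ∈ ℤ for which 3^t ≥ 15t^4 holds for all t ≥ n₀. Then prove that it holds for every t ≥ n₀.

At t = 11: 177147 < 219615, so the inequality fails and n₀ ≥ 12. We prove 3^t ≥ 15t^4 for all t ≥ 12.
Base case (t = 12): 3^t = 531441 and 15t^4 = 311040, so 531441 ≥ 311040.
For the inductive step, assume it holds for an arbitrary m ≥ 12, so 3^m ≥ 15m^4.
Then 3^(m + 1) = 3·(3^m) ≥ 3·(15m^4).
Also, for m ≥ 12 we have 3·(15m^4) ≥ 15(m+1)^4, since 3 ≥ (1 + 1/m)^4 for all m ≥ 12.
Combining, 3^(m + 1) ≥ 15(m+1)^4.
By induction, the statement is established for all t ≥ 12.
Hence the smallest such n₀ is 12.

n₀ = 12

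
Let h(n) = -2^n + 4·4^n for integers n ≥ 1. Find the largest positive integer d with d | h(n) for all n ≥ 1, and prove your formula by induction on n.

d = 2

Computing the first values: h(1) = 14 and h(2) = 60; gcd(14, 60) = 2, so d ≤ 2.
We prove 2 | -2^n + 4·4^n for all n ≥ 1 by induction on n.
When n = 1: h(1) = 14 = 2·(7), so 2 | h(1).
Inductive step: suppose the statement holds for some p ≥ 1, i.e. 2 | h(p). Then
h(p+1) − 4·h(p) = (-2^(p+1) + 4·4^(p+1)) − 4·(-2^p + 4·4^p) = (-1)·2^p·(2 − 4) = (2)·2^p. Since 2 | h(p) by the inductive hypothesis, 2 | 4·h(p); and 2 | 2 since 2 = 2·1. Therefore 2 | h(p+1).
Hence, by induction on n, the claim holds for every n ≥ 1.
Therefore the largest such d is 2.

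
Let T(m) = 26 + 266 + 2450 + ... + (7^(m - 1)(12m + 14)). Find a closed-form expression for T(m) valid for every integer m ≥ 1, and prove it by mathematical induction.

T(m) = 2·7^m(m + 1) - 2

We claim T(m) = 2·7^m(m + 1) - 2 for all m ≥ 1.
For the base case m = 1: T(1) = 26, and the closed form gives 26. They agree.
Inductive step: suppose the statement holds for some i ≥ 1, so T(i) = 2·7^i(i + 1) - 2.
Then T(i+1) = T(i) + (7^i(12i + 26)) = (2·7^i(i + 1) - 2) + (7^i(12i + 26)).
Simplifying, T(i+1) = 14·7^i·i + 28·7^i - 2 = 2·7^(i+1)((i+1) + 1) - 2,
which is the closed form with m = i+1.
Hence, by induction on m, the claim holds for every m ≥ 1.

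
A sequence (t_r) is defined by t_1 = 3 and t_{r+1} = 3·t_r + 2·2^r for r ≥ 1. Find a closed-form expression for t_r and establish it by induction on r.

Computing the first terms: t_1 = 3, t_2 = 13, t_3 = 47. This suggests t_r = -2^(r + 1) + 7·3^(r - 1).
When r = 1: the formula gives 3 = 3 = t_1.
Suppose the result is true for r = m, so t_m = -2^(m + 1) + 7·3^(m - 1).
Then t_{m+1} = 3·t_m + 2·2^m = 3·(-2^(m + 1) + 7·3^(m - 1)) + 2·2^m = -2^(m + 2) + 7·3^m = -2^((m+1) + 1) + 7·3^((m+1) - 1),
which is the claimed formula at r = m+1.
This completes the induction.

t_r = -2^(r + 1) + 7·3^(r - 1)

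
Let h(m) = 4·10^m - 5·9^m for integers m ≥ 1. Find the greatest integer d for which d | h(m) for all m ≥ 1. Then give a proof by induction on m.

d = 5

Computing the first values: h(1) = -5 and h(2) = -5; gcd(-5, -5) = 5, so d ≤ 5.
We prove 5 | 4·10^m - 5·9^m for all m ≥ 1 by induction on m.
Base case (m = 1): h(1) = -5 = 5·(-1), so 5 | h(1).
Suppose the result is true for m = k, i.e. 5 | h(k). Then
h(k+1) − 10·h(k) = (4·10^(k+1) - 5·9^(k+1)) − 10·(4·10^k - 5·9^k) = (-5)·9^k·(9 − 10) = (5)·9^k. Since 5 | h(k) by the inductive hypothesis, 5 | 10·h(k); and 5 | 5 since 5 = 5·1. Therefore 5 | h(k+1).
By the principle of mathematical induction, the result holds for all m ≥ 1.
Therefore the largest such d is 5.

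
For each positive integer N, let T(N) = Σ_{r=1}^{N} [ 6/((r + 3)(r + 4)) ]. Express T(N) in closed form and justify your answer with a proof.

We claim T(N) = 3N/(2(N + 4)) for all N ≥ 1.
For the base case N = 1: T(1) = 3/10, and the closed form gives 3/10. They agree.
Suppose the result is true for N = r, so T(r) = 3r/(2(r + 4)).
Then T(r+1) = T(r) + (6/((r + 4)(r + 5))) = (3r/(2(r + 4))) + (6/((r + 4)(r + 5))).
Simplifying, T(r+1) = 3(r + 1)/(2(r + 5)) = 3(r+1)/(2((r+1) + 4)),
which is the closed form with N = r+1.
By induction, the statement is established for all N ≥ 1.

T(N) = 3N/(2(N + 4))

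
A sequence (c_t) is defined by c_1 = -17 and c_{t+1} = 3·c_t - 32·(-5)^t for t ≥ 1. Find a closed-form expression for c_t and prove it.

Computing the first terms: c_1 = -17, c_2 = 109, c_3 = -473. This suggests c_t = 4(-5)^t + 3^t.
When t = 1: the formula gives -17 = -17 = c_1.
For the inductive step, assume it holds for an arbitrary j ≥ 1, so c_j = 4(-5)^j + 3^j.
Then c_{j+1} = 3·c_j - 32·(-5)^j = 3·(4(-5)^j + 3^j) - 32·(-5)^j = 4(-5)^(j + 1) + 3^(j + 1),
which is the claimed formula at t = j+1.
By induction, the statement is established for all t ≥ 1.

c_t = 4(-5)^t + 3^t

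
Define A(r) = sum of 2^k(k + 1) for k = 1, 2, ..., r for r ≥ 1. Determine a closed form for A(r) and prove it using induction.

We claim A(r) = 2^(r + 1)r for all r ≥ 1.
Base step (r = 1): A(1) = 4, and the closed form gives 4. They agree.
For the inductive step, assume it holds for an arbitrary k ≥ 1, so A(k) = 2^(k + 1)k.
Then A(k+1) = A(k) + (2^(k + 1)(k + 2)) = (2^(k + 1)k) + (2^(k + 1)(k + 2)).
Simplifying, A(k+1) = 2^(k + 2)(k + 1) = 2^((k+1) + 1)(k+1),
which is the closed form with r = k+1.
By induction, the statement is established for all r ≥ 1.

A(r) = 2^(r + 1)r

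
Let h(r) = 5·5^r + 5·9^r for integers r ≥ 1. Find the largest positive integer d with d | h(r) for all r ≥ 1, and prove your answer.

Computing the first values: h(1) = 70 and h(2) = 530; gcd(70, 530) = 10, so d ≤ 10.
We prove 10 | 5·5^r + 5·9^r for all r ≥ 1 by induction on r.
For the base case r = 1: h(1) = 70 = 10·(7), so 10 | h(1).
For the inductive step, assume it holds for an arbitrary m ≥ 1, i.e. 10 | h(m). Then
h(m+1) − 9·h(m) = (5·5^(m+1) + 5·9^(m+1)) − 9·(5·5^m + 5·9^m) = (5)·5^m·(5 − 9) = (-20)·5^m. Since 10 | h(m) by the inductive hypothesis, 10 | 9·h(m); and 10 | -20 since -20 = 10·-2. Therefore 10 | h(m+1).
By the principle of mathematical induction, the result holds for all r ≥ 1.
Therefore the largest such d is 10.

d = 10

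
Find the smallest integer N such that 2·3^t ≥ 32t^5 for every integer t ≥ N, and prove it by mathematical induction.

N = 15

At t = 14: 9565938 < 17210368, so the inequality fails and N ≥ 15. We prove 2·3^t ≥ 32t^5 for all t ≥ 15.
Base case (t = 15): 2·3^t = 28697814 and 32t^5 = 24300000, so 28697814 ≥ 24300000.
Inductive step: assume the claim holds for t = i, so 2·3^i ≥ 32i^5.
Then 2·3^(i + 1) = 3·(2·3^i) ≥ 3·(32i^5).
Also, for i ≥ 15 we have 3·(32i^5) ≥ 32(i+1)^5, since 3 ≥ (1 + 1/i)^5 for all i ≥ 15.
Combining, 2·3^(i + 1) ≥ 32(i+1)^5.
By the principle of mathematical induction, the result holds for all t ≥ 15.
Hence the smallest such N is 15.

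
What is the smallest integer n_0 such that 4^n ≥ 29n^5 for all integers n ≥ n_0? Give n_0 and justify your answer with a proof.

At n = 11: 4194304 < 4670479, so the inequality fails and n_0 ≥ 12. We prove 4^n ≥ 29n^5 for all n ≥ 12.
Base case (n = 12): 4^n = 16777216 and 29n^5 = 7216128, so 16777216 ≥ 7216128.
For the inductive step, assume it holds for an arbitrary j ≥ 12, so 4^j ≥ 29j^5.
Then 4^(j + 1) = 4·(4^j) ≥ 4·(29j^5).
Also, for j ≥ 12 we have 4·(29j^5) ≥ 29(j+1)^5, since 4 ≥ (1 + 1/j)^5 for all j ≥ 12.
Combining, 4^(j + 1) ≥ 29(j+1)^5.
This completes the induction.
Hence the smallest such n_0 is 12.

n_0 = 12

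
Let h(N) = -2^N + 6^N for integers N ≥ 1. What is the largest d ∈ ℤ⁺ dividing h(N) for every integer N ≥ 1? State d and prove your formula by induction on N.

d = 4

Computing the first values: h(1) = 4 and h(2) = 32; gcd(4, 32) = 4, so d ≤ 4.
We prove 4 | -2^N + 6^N for all N ≥ 1 by induction on N.
Base step (N = 1): h(1) = 4 = 4·(1), so 4 | h(1).
Inductive step: suppose the statement holds for some i ≥ 1, i.e. 4 | h(i). Then
6^{i+1} − 2^{i+1} = 6·6^i − 2·2^i = 6·(6^i − 2^i) + (4)·2^i. The first term is divisible by 4 by the inductive hypothesis, and the second term (4)·2^i is divisible by 4 since 4 | 4. Hence 4 | h(i+1).
This completes the induction.
Therefore the largest such d is 4.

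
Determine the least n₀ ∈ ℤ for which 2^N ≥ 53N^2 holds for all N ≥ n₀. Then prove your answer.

n₀ = 14

At N = 13: 8192 < 8957, so the inequality fails and n₀ ≥ 14. We prove 2^N ≥ 53N^2 for all N ≥ 14.
When N = 14: 2^N = 16384 and 53N^2 = 10388, so 16384 ≥ 10388.
Inductive step: assume the claim holds for N = j, so 2^j ≥ 53j^2.
Then 2^(j + 1) = 2·(2^j) ≥ 2·(53j^2).
Also, for j ≥ 14 we have 2·(53j^2) ≥ 53(j+1)^2, since 2 ≥ (1 + 1/j)^2 for all j ≥ 14.
Combining, 2^(j + 1) ≥ 53(j+1)^2.
By induction, the statement is established for all N ≥ 14.
Hence the smallest such n₀ is 14.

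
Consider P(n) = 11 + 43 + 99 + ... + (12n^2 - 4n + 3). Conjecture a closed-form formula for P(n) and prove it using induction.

We claim P(n) = n(4n^2 + 4n + 3) for all n ≥ 1.
Base case (n = 1): P(1) = 11, and the closed form gives 11. They agree.
For the inductive step, assume it holds for an arbitrary i ≥ 1, so P(i) = i(4i^2 + 4i + 3).
Then P(i+1) = P(i) + (12i^2 + 20i + 11) = (i(4i^2 + 4i + 3)) + (12i^2 + 20i + 11).
Simplifying, P(i+1) = (i + 1)(4i^2 + 12i + 11) = (i+1)(4(i+1)^2 + 4(i+1) + 3),
which is the closed form with n = i+1.
Hence, by induction on n, the claim holds for every n ≥ 1.

P(n) = n(4n^2 + 4n + 3)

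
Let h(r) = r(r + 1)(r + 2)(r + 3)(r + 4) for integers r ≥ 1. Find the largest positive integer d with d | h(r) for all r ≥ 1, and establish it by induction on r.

Computing the first values: h(1) = 120 and h(2) = 720; gcd(120, 720) = 120, so d ≤ 120.
We prove 120 | r(r + 1)(r + 2)(r + 3)(r + 4) for all r ≥ 1 by induction on r.
Base step (r = 1): h(1) = 120 = 120·(1), so 120 | h(1).
For the inductive step, assume it holds for an arbitrary p ≥ 1, i.e. 120 | h(p). Then
h(p+1) − h(p) = (p+1)·(p+2)·(p+3)·(p+4)·(p+5) − p·(p+1)·(p+2)·(p+3)·(p+4) = (p+1)·(p+2)·(p+3)·(p+4)·[(p+5) − p] = 5·(p+1)·(p+2)·(p+3)·(p+4). The product of 4 consecutive integers is divisible by (4)! = 24, so h(p+1) − h(p) is divisible by 5·24 = 120. By the inductive hypothesis 120 | h(p), hence 120 | h(p+1).
By induction, the statement is established for all r ≥ 1.
Therefore the largest such d is 120.

d = 120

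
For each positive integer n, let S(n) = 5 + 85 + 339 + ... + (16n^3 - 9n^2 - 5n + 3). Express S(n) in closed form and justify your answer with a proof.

We claim S(n) = n(4n + 1)(n^2 + n - 1) for all n ≥ 1.
When n = 1: S(1) = 5, and the closed form gives 5. They agree.
Suppose the result is true for n = i, so S(i) = i(4i^3 + 5i^2 - 3i - 1).
Then S(i+1) = S(i) + (16i^3 + 39i^2 + 25i + 5) = (i(4i^3 + 5i^2 - 3i - 1)) + (16i^3 + 39i^2 + 25i + 5).
Simplifying, S(i+1) = (i + 1)(4i + 5)(i^2 + 3i + 1) = (i+1)(4(i+1) + 1)((i+1)^2 + (i+1) - 1),
which is the closed form with n = i+1.
By the principle of mathematical induction, the result holds for all n ≥ 1.

S(n) = n(4n + 1)(n^2 + n - 1)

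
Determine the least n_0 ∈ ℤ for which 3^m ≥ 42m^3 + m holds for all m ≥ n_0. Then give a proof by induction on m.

At m = 9: 19683 < 30627, so the inequality fails and n_0 ≥ 10. We prove 3^m ≥ 42m^3 + m for all m ≥ 10.
Base case (m = 10): 3^m = 59049 and 42m^3 + m = 42010, so 59049 ≥ 42010.
Inductive step: assume the claim holds for m = p, so 3^p ≥ 42p^3 + p.
Then 3^(p + 1) = 3·(3^p) ≥ 3·(42p^3 + p).
Also, for p ≥ 10 we have 3·(42p^3 + p) ≥ 42(p+1)^3 + (p+1), since 3·(42p^3 + p) − (42(p+1)^3 + (p+1)) = 84p^3 - 126p^2 - 124p - 43, which is nonnegative for all p ≥ 10.
Combining, 3^(p + 1) ≥ 42(p+1)^3 + (p+1).
By the principle of mathematical induction, the result holds for all m ≥ 10.
Hence the smallest such n_0 is 10.

n_0 = 10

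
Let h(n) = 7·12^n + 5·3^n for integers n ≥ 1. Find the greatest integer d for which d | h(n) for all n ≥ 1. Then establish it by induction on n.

Computing the first values: h(1) = 99 and h(2) = 1053; gcd(99, 1053) = 9, so d ≤ 9.
We prove 9 | 7·12^n + 5·3^n for all n ≥ 1 by induction on n.
Base step (n = 1): h(1) = 99 = 9·(11), so 9 | h(1).
Inductive step: assume the claim holds for n = p, i.e. 9 | h(p). Then
h(p+1) − 12·h(p) = (7·12^(p+1) + 5·3^(p+1)) − 12·(7·12^p + 5·3^p) = (5)·3^p·(3 − 12) = (-45)·3^p. Since 9 | h(p) by the inductive hypothesis, 9 | 12·h(p); and 9 | -45 since -45 = 9·-5. Therefore 9 | h(p+1).
By the principle of mathematical induction, the result holds for all n ≥ 1.
Therefore the largest such d is 9.

d = 9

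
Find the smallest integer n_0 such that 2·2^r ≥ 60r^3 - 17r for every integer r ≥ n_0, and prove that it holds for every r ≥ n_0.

At r = 17: 262144 < 294491, so the inequality fails and n_0 ≥ 18. We prove 2·2^r ≥ 60r^3 - 17r for all r ≥ 18.
Base step (r = 18): 2·2^r = 524288 and 60r^3 - 17r = 349614, so 524288 ≥ 349614.
Inductive step: assume the claim holds for r = j, so 2·2^j ≥ 60j^3 - 17j.
Then 2·2^(j + 1) = 2·(2·2^j) ≥ 2·(60j^3 - 17j).
Also, for j ≥ 18 we have 2·(60j^3 - 17j) ≥ 60(j+1)^3 - 17(j+1), since 2·(60j^3 - 17j) − (60(j+1)^3 - 17(j+1)) = 60j^3 - 180j^2 - 197j - 43, which is nonnegative for all j ≥ 18.
Combining, 2·2^(j + 1) ≥ 60(j+1)^3 - 17(j+1).
This completes the induction.
Hence the smallest such n_0 is 18.

n_0 = 18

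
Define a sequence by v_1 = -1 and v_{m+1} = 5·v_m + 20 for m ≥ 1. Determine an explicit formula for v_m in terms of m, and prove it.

v_m = 4·5^(m - 1) - 5

Computing the first terms: v_1 = -1, v_2 = 15, v_3 = 95. This suggests v_m = 4·5^(m - 1) - 5.
Base step (m = 1): the formula gives -1 = -1 = v_1.
Inductive step: assume the claim holds for m = r, so v_r = 4·5^(r - 1) - 5.
Then v_{r+1} = 5·v_r + 20 = 5·(4·5^(r - 1) - 5) + 20 = 4·5^r - 5 = 4·5^((r+1) - 1) - 5,
which is the claimed formula at m = r+1.
By induction, the statement is established for all m ≥ 1.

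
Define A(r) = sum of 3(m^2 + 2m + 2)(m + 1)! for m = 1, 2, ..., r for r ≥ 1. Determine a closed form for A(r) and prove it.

We claim A(r) = (3r + 3)(r + 2)! - 6 for all r ≥ 1.
Base case (r = 1): A(1) = 30, and the closed form gives 30. They agree.
Suppose the result is true for r = m, so A(m) = (3m + 3)(m + 2)! - 6.
Then A(m+1) = A(m) + (3(m^2 + 4m + 5)(m + 2)!) = ((3m + 3)(m + 2)! - 6) + (3(m^2 + 4m + 5)(m + 2)!).
Simplifying, A(m+1) = (3(m+1) + 3)((m+1) + 2)! - 6,
which is the closed form with r = m+1.
Hence, by induction on r, the claim holds for every r ≥ 1.

A(r) = (3r + 3)(r + 2)! - 6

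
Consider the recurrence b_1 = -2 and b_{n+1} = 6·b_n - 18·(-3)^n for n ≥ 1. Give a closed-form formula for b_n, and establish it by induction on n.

Computing the first terms: b_1 = -2, b_2 = 42, b_3 = 90. This suggests b_n = 2(-3)^n + 4·6^(n - 1).
When n = 1: the formula gives -2 = -2 = b_1.
Suppose the result is true for n = j, so b_j = 2(-3)^j + 4·6^(j - 1).
Then b_{j+1} = 6·b_j - 18·(-3)^j = 6·(2(-3)^j + 4·6^(j - 1)) - 18·(-3)^j = 2(-3)^(j + 1) + 4·6^j = 2(-3)^(j+1) + 4·6^((j+1) - 1),
which is the claimed formula at n = j+1.
By induction, the statement is established for all n ≥ 1.

b_n = 2(-3)^n + 4·6^(n - 1)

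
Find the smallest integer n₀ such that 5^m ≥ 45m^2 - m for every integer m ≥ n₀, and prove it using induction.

n₀ = 5

At m = 4: 625 < 716, so the inequality fails and n₀ ≥ 5. We prove 5^m ≥ 45m^2 - m for all m ≥ 5.
Base step (m = 5): 5^m = 3125 and 45m^2 - m = 1120, so 3125 ≥ 1120.
Suppose the result is true for m = r, so 5^r ≥ 45r^2 - r.
Then 5^(r + 1) = 5·(5^r) ≥ 5·(45r^2 - r).
Also, for r ≥ 5 we have 5·(45r^2 - r) ≥ 45(r+1)^2 - (r+1), since 5·(45r^2 - r) − (45(r+1)^2 - (r+1)) = 180r^2 - 94r - 44, which is nonnegative for all r ≥ 5.
Combining, 5^(r + 1) ≥ 45(r+1)^2 - (r+1).
Hence, by induction on m, the claim holds for every m ≥ 5.
Hence the smallest such n₀ is 5.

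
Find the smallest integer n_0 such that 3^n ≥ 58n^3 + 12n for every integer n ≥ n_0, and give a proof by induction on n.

At n = 9: 19683 < 42390, so the inequality fails and n_0 ≥ 10. We prove 3^n ≥ 58n^3 + 12n for all n ≥ 10.
Base case (n = 10): 3^n = 59049 and 58n^3 + 12n = 58120, so 59049 ≥ 58120.
Inductive step: suppose the statement holds for some j ≥ 10, so 3^j ≥ 58j^3 + 12j.
Then 3^(j + 1) = 3·(3^j) ≥ 3·(58j^3 + 12j).
Also, for j ≥ 10 we have 3·(58j^3 + 12j) ≥ 58(j+1)^3 + 12(j+1), since 3·(58j^3 + 12j) − (58(j+1)^3 + 12(j+1)) = 116j^3 - 174j^2 - 150j - 70, which is nonnegative for all j ≥ 10.
Combining, 3^(j + 1) ≥ 58(j+1)^3 + 12(j+1).
Hence, by induction on n, the claim holds for every n ≥ 10.
Hence the smallest such n_0 is 10.

n_0 = 10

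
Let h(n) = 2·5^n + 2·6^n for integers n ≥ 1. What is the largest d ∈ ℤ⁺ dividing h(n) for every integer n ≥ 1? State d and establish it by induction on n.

Computing the first values: h(1) = 22 and h(2) = 122; gcd(22, 122) = 2, so d ≤ 2.
We prove 2 | 2·5^n + 2·6^n for all n ≥ 1 by induction on n.
For the base case n = 1: h(1) = 22 = 2·(11), so 2 | h(1).
Suppose the result is true for n = k, i.e. 2 | h(k). Then
h(k+1) − 6·h(k) = (2·5^(k+1) + 2·6^(k+1)) − 6·(2·5^k + 2·6^k) = (2)·5^k·(5 − 6) = (-2)·5^k. Since 2 | h(k) by the inductive hypothesis, 2 | 6·h(k); and 2 | -2 since -2 = 2·-1. Therefore 2 | h(k+1).
By induction, the statement is established for all n ≥ 1.
Therefore the largest such d is 2.

d = 2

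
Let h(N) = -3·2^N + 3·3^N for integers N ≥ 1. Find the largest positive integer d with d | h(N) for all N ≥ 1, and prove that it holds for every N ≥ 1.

Computing the first values: h(1) = 3 and h(2) = 15; gcd(3, 15) = 3, so d ≤ 3.
We prove 3 | -3·2^N + 3·3^N for all N ≥ 1 by induction on N.
For the base case N = 1: h(1) = 3 = 3·(1), so 3 | h(1).
Suppose the result is true for N = j, i.e. 3 | h(j). Then
h(j+1) − 3·h(j) = (-3·2^(j+1) + 3·3^(j+1)) − 3·(-3·2^j + 3·3^j) = (-3)·2^j·(2 − 3) = (3)·2^j. Since 3 | h(j) by the inductive hypothesis, 3 | 3·h(j); and 3 | 3 since 3 = 3·1. Therefore 3 | h(j+1).
By the principle of mathematical induction, the result holds for all N ≥ 1.
Therefore the largest such d is 3.

d = 3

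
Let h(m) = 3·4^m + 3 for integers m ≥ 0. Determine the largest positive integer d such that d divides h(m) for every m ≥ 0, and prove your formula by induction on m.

Computing the first values: h(0) = 6 and h(1) = 15; gcd(6, 15) = 3, so d ≤ 3.
We prove 3 | 3·4^m + 3 for all m ≥ 0 by induction on m.
Base case (m = 0): h(0) = 6 = 3·(2), so 3 | h(0).
For the inductive step, assume it holds for an arbitrary k ≥ 0, i.e. 3 | h(k). Then
h(k+1) = 3·4^(k+1) + 3 = 4·(3·4^k + 3) - 9 = 4·h(k) - 9. The first term is divisible by 3 by the inductive hypothesis, and -9 is divisible by 3. Hence 3 | h(k+1).
By the principle of mathematical induction, the result holds for all m ≥ 0.
Therefore the largest such d is 3.

d = 3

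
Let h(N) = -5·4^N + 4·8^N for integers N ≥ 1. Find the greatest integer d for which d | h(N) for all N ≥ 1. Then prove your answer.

d = 4

Computing the first values: h(1) = 12 and h(2) = 176; gcd(12, 176) = 4, so d ≤ 4.
We prove 4 | -5·4^N + 4·8^N for all N ≥ 1 by induction on N.
Base case (N = 1): h(1) = 12 = 4·(3), so 4 | h(1).
Inductive step: assume the claim holds for N = k, i.e. 4 | h(k). Then
h(k+1) − 8·h(k) = (-5·4^(k+1) + 4·8^(k+1)) − 8·(-5·4^k + 4·8^k) = (-5)·4^k·(4 − 8) = (20)·4^k. Since 4 | h(k) by the inductive hypothesis, 4 | 8·h(k); and 4 | 20 since 20 = 4·5. Therefore 4 | h(k+1).
Hence, by induction on N, the claim holds for every N ≥ 1.
Therefore the largest such d is 4.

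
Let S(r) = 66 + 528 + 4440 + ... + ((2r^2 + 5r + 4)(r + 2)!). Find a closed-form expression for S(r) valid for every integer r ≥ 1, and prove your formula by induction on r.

We claim S(r) = (2r + 1)(r + 3)! - 6 for all r ≥ 1.
For the base case r = 1: S(1) = 66, and the closed form gives 66. They agree.
Suppose the result is true for r = j, so S(j) = (2j + 1)(j + 3)! - 6.
Then S(j+1) = S(j) + ((2j^2 + 9j + 11)(j + 3)!) = ((2j + 1)(j + 3)! - 6) + ((2j^2 + 9j + 11)(j + 3)!).
Simplifying, S(j+1) = (2(j+1) + 1)((j+1) + 3)! - 6,
which is the closed form with r = j+1.
By the principle of mathematical induction, the result holds for all r ≥ 1.

S(r) = (2r + 1)(r + 3)! - 6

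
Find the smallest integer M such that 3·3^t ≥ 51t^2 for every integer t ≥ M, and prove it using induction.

At t = 5: 729 < 1275, so the inequality fails and M ≥ 6. We prove 3·3^t ≥ 51t^2 for all t ≥ 6.
When t = 6: 3·3^t = 2187 and 51t^2 = 1836, so 2187 ≥ 1836.
Inductive step: assume the claim holds for t = k, so 3·3^k ≥ 51k^2.
Then 3·3^(k + 1) = 3·(3·3^k) ≥ 3·(51k^2).
Also, for k ≥ 6 we have 3·(51k^2) ≥ 51(k+1)^2, since 3 ≥ (1 + 1/k)^2 for all k ≥ 6.
Combining, 3·3^(k + 1) ≥ 51(k+1)^2.
This completes the induction.
Hence the smallest such M is 6.

M = 6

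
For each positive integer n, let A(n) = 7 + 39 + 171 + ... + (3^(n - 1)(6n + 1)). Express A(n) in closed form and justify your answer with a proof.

We claim A(n) = 3^n(3n - 1) + 1 for all n ≥ 1.
For the base case n = 1: A(1) = 7, and the closed form gives 7. They agree.
Inductive step: suppose the statement holds for some m ≥ 1, so A(m) = 3^m(3m - 1) + 1.
Then A(m+1) = A(m) + (3^m(6m + 7)) = (3^m(3m - 1) + 1) + (3^m(6m + 7)).
Simplifying, A(m+1) = 9·3^m·m + 6·3^m + 1 = 3^(m+1)(3(m+1) - 1) + 1,
which is the closed form with n = m+1.
By the principle of mathematical induction, the result holds for all n ≥ 1.

A(n) = 3^n(3n - 1) + 1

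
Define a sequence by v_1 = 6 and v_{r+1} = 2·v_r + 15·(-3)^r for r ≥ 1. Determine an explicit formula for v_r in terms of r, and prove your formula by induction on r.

v_r = (-3)^(r + 1) - 3·2^(r - 1)

Computing the first terms: v_1 = 6, v_2 = -33, v_3 = 69. This suggests v_r = (-3)^(r + 1) - 3·2^(r - 1).
Base case (r = 1): the formula gives 6 = 6 = v_1.
Inductive step: assume the claim holds for r = j, so v_j = (-3)^(j + 1) - 3·2^(j - 1).
Then v_{j+1} = 2·v_j + 15·(-3)^j = 2·((-3)^(j + 1) - 3·2^(j - 1)) + 15·(-3)^j = (-3)^(j + 2) - 3·2^j = (-3)^((j+1) + 1) - 3·2^((j+1) - 1),
which is the claimed formula at r = j+1.
By induction, the statement is established for all r ≥ 1.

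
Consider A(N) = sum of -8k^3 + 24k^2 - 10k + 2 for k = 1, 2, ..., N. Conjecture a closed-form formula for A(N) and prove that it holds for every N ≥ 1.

A(N) = -N(2N^3 - 4N^2 - 5N - 1)

We claim A(N) = -N(2N^3 - 4N^2 - 5N - 1) for all N ≥ 1.
When N = 1: A(1) = 8, and the closed form gives 8. They agree.
Inductive step: suppose the statement holds for some k ≥ 1, so A(k) = k(-2k^3 + 4k^2 + 5k + 1).
Then A(k+1) = A(k) + (-8k^3 + 14k + 8) = (k(-2k^3 + 4k^2 + 5k + 1)) + (-8k^3 + 14k + 8).
Simplifying, A(k+1) = -(k + 1)(2k^3 + 2k^2 - 7k - 8) = -(k+1)(2(k+1)^3 - 4(k+1)^2 - 5(k+1) - 1),
which is the closed form with N = k+1.
By induction, the statement is established for all N ≥ 1.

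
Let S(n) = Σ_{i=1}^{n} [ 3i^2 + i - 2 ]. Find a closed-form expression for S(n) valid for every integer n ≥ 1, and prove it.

S(n) = n(n^2 + 2n - 1)

We claim S(n) = n(n^2 + 2n - 1) for all n ≥ 1.
Base case (n = 1): S(1) = 2, and the closed form gives 2. They agree.
Suppose the result is true for n = i, so S(i) = i(i^2 + 2i - 1).
Then S(i+1) = S(i) + (i + 3(i + 1)^2 - 1) = (i(i^2 + 2i - 1)) + (i + 3(i + 1)^2 - 1).
Simplifying, S(i+1) = (i + 1)(i^2 + 4i + 2) = (i+1)((i+1)^2 + 2(i+1) - 1),
which is the closed form with n = i+1.
By induction, the statement is established for all n ≥ 1.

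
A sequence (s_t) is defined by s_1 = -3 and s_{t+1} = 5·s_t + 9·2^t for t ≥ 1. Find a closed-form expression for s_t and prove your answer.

s_t = -3·2^t + 3·5^(t - 1)

Computing the first terms: s_1 = -3, s_2 = 3, s_3 = 51. This suggests s_t = -3·2^t + 3·5^(t - 1).
Base step (t = 1): the formula gives -3 = -3 = s_1.
Inductive step: assume the claim holds for t = p, so s_p = -3·2^p + 3·5^(p - 1).
Then s_{p+1} = 5·s_p + 9·2^p = 5·(-3·2^p + 3·5^(p - 1)) + 9·2^p = -3·2^(p + 1) + 3·5^p = -3·2^(p+1) + 3·5^((p+1) - 1),
which is the claimed formula at t = p+1.
By induction, the statement is established for all t ≥ 1.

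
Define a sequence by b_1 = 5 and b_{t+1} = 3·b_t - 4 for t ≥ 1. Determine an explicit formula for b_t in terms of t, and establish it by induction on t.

b_t = 3^t + 2

Computing the first terms: b_1 = 5, b_2 = 11, b_3 = 29. This suggests b_t = 3^t + 2.
Base case (t = 1): the formula gives 5 = 5 = b_1.
Inductive step: suppose the statement holds for some r ≥ 1, so b_r = 3^r + 2.
Then b_{r+1} = 3·b_r - 4 = 3·(3^r + 2) - 4 = 3^(r + 1) + 2,
which is the claimed formula at t = r+1.
By induction, the statement is established for all t ≥ 1.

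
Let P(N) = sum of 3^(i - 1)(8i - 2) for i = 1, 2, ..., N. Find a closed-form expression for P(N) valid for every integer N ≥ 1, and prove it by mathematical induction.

P(N) = 3^N(4N - 3) + 3

We claim P(N) = 3^N(4N - 3) + 3 for all N ≥ 1.
For the base case N = 1: P(1) = 6, and the closed form gives 6. They agree.
Inductive step: suppose the statement holds for some i ≥ 1, so P(i) = 3^i(4i - 3) + 3.
Then P(i+1) = P(i) + (3^i(8i + 6)) = (3^i(4i - 3) + 3) + (3^i(8i + 6)).
Simplifying, P(i+1) = 12·3^i·i + 3·3^i + 3 = 3^(i+1)(4(i+1) - 3) + 3,
which is the closed form with N = i+1.
By induction, the statement is established for all N ≥ 1.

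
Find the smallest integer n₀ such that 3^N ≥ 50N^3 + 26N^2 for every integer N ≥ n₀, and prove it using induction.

At N = 9: 19683 < 38556, so the inequality fails and n₀ ≥ 10. We prove 3^N ≥ 50N^3 + 26N^2 for all N ≥ 10.
Base step (N = 10): 3^N = 59049 and 50N^3 + 26N^2 = 52600, so 59049 ≥ 52600.
Inductive step: assume the claim holds for N = r, so 3^r ≥ 50r^3 + 26r^2.
Then 3^(r + 1) = 3·(3^r) ≥ 3·(50r^3 + 26r^2).
Also, for r ≥ 10 we have 3·(50r^3 + 26r^2) ≥ 50(r+1)^3 + 26(r+1)^2, since 3·(50r^3 + 26r^2) − (50(r+1)^3 + 26(r+1)^2) = 100r^3 - 98r^2 - 202r - 76, which is nonnegative for all r ≥ 10.
Combining, 3^(r + 1) ≥ 50(r+1)^3 + 26(r+1)^2.
By induction, the statement is established for all N ≥ 10.
Hence the smallest such n₀ is 10.

n₀ = 10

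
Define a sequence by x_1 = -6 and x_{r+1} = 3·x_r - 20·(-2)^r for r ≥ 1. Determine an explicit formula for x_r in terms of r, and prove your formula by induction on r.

x_r = (-2)^(r + 2) + 2·3^(r - 1)

Computing the first terms: x_1 = -6, x_2 = 22, x_3 = -14. This suggests x_r = (-2)^(r + 2) + 2·3^(r - 1).
Base step (r = 1): the formula gives -6 = -6 = x_1.
Inductive step: suppose the statement holds for some m ≥ 1, so x_m = (-2)^(m + 2) + 2·3^(m - 1).
Then x_{m+1} = 3·x_m - 20·(-2)^m = 3·((-2)^(m + 2) + 2·3^(m - 1)) - 20·(-2)^m = (-2)^(m + 3) + 2·3^m = (-2)^((m+1) + 2) + 2·3^((m+1) - 1),
which is the claimed formula at r = m+1.
By the principle of mathematical induction, the result holds for all r ≥ 1.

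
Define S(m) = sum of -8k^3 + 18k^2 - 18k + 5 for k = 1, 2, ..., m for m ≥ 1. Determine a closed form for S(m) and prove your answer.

We claim S(m) = -m(2m^3 - 2m^2 + 2m + 1) for all m ≥ 1.
For the base case m = 1: S(1) = -3, and the closed form gives -3. They agree.
Inductive step: suppose the statement holds for some k ≥ 1, so S(k) = k(-2k^3 + 2k^2 - 2k - 1).
Then S(k+1) = S(k) + (-8k^3 - 6k^2 - 6k - 3) = (k(-2k^3 + 2k^2 - 2k - 1)) + (-8k^3 - 6k^2 - 6k - 3).
Simplifying, S(k+1) = -(k + 1)(2k^3 + 4k^2 + 4k + 3) = -(k+1)(2(k+1)^3 - 2(k+1)^2 + 2(k+1) + 1),
which is the closed form with m = k+1.
By the principle of mathematical induction, the result holds for all m ≥ 1.

S(m) = -m(2m^3 - 2m^2 + 2m + 1)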